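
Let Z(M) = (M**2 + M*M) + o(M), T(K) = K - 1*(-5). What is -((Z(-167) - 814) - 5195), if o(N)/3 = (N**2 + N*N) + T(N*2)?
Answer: -216116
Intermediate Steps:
T(K) = 5 + K (T(K) = K + 5 = 5 + K)
o(N) = 15 + 6*N + 6*N**2 (o(N) = 3*((N**2 + N*N) + (5 + N*2)) = 3*((N**2 + N**2) + (5 + 2*N)) = 3*(2*N**2 + (5 + 2*N)) = 3*(5 + 2*N + 2*N**2) = 15 + 6*N + 6*N**2)
Z(M) = 15 + 6*M + 8*M**2 (Z(M) = (M**2 + M*M) + (15 + 6*M + 6*M**2) = (M**2 + M**2) + (15 + 6*M + 6*M**2) = 2*M**2 + (15 + 6*M + 6*M**2) = 15 + 6*M + 8*M**2)
-((Z(-167) - 814) - 5195) = -(((15 + 6*(-167) + 8*(-167)**2) - 814) - 5195) = -(((15 - 1002 + 8*27889) - 814) - 5195) = -(((15 - 1002 + 223112) - 814) - 5195) = -((222125 - 814) - 5195) = -(221311 - 5195) = -1*216116 = -216116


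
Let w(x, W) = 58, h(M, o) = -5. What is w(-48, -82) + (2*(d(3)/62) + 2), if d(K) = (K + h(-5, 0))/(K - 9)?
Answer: 5581/93 ≈ 60.011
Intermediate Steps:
d(K) = (-5 + K)/(-9 + K) (d(K) = (K - 5)/(K - 9) = (-5 + K)/(-9 + K))
w(-48, -82) + (2*(d(3)/62) + 2) = 58 + (2*(((-5 + 3)/(-9 + 3))/62) + 2) = 58 + (2*((-2/(-6))*(1/62)) + 2) = 58 + (2*(-⅙*(-2)*(1/62)) + 2) = 58 + (2*((⅓)*(1/62)) + 2) = 58 + (2*(1/186) + 2) = 58 + (1/93 + 2) = 58 + 187/93 = 5581/93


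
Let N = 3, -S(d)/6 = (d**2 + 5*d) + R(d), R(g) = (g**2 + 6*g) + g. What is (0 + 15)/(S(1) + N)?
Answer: -5/27 ≈ -0.18519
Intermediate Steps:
R(g) = g**2 + 7*g
S(d) = -30*d - 6*d**2 - 6*d*(7 + d) (S(d) = -6*((d**2 + 5*d) + d*(7 + d)) = -6*(d**2 + 5*d + d*(7 + d)) = -30*d - 6*d**2 - 6*d*(7 + d))
(0 + 15)/(S(1) + N) = (0 + 15)/(12*1*(-6 - 1*1) + 3) = 15/(12*1*(-6 - 1) + 3) = 15/(12*1*(-7) + 3) = 15/(-84 + 3) = 15/(-81) = -1/81*15 = -5/27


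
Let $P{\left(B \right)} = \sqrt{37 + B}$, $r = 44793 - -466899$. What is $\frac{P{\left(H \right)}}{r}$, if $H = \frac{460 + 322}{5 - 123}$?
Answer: $\frac{4 \sqrt{413}}{7547457} \approx 1.077 \cdot 10^{-5}$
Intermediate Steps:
$r = 511692$ ($r = 44793 + 466899 = 511692$)
$H = - \frac{391}{59}$ ($H = \frac{782}{-118} = 782 \left(- \frac{1}{118}\right) = - \frac{391}{59} \approx -6.6271$)
$\frac{P{\left(H \right)}}{r} = \frac{\sqrt{37 - \frac{391}{59}}}{511692} = \sqrt{\frac{1792}{59}} \cdot \frac{1}{511692} = \frac{16 \sqrt{413}}{59} \cdot \frac{1}{511692} = \frac{4 \sqrt{413}}{7547457}$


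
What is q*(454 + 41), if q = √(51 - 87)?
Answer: 2970*I ≈ 2970.0*I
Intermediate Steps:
q = 6*I (q = √(-36) = 6*I ≈ 6.0*I)
q*(454 + 41) = (6*I)*(454 + 41) = (6*I)*495 = 2970*I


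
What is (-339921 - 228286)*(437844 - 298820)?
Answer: -78994409968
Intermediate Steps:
(-339921 - 228286)*(437844 - 298820) = -568207*139024 = -78994409968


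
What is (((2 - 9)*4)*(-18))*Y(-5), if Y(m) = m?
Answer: -2520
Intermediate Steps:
(((2 - 9)*4)*(-18))*Y(-5) = (((2 - 9)*4)*(-18))*(-5) = (-7*4*(-18))*(-5) = -28*(-18)*(-5) = 504*(-5) = -2520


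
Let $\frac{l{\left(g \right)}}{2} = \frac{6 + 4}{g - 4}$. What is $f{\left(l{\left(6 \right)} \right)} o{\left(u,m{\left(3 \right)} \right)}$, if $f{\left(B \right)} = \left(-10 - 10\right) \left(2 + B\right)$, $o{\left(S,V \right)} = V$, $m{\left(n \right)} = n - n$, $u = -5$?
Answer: $0$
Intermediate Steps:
$m{\left(n \right)} = 0$
$l{\left(g \right)} = \frac{20}{-4 + g}$ ($l{\left(g \right)} = 2 \frac{6 + 4}{g - 4} = 2 \frac{10}{-4 + g} = \frac{20}{-4 + g}$)
$f{\left(B \right)} = -40 - 20 B$ ($f{\left(B \right)} = - 20 \left(2 + B\right) = -40 - 20 B$)
$f{\left(l{\left(6 \right)} \right)} o{\left(u,m{\left(3 \right)} \right)} = \left(-40 - 20 \frac{20}{-4 + 6}\right) 0 = \left(-40 - 20 \cdot \frac{20}{2}\right) 0 = \left(-40 - 20 \cdot 20 \cdot \frac{1}{2}\right) 0 = \left(-40 - 200\right) 0 = \left(-240\right) 0 = 0$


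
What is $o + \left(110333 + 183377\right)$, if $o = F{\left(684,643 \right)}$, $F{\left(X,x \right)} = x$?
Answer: $294353$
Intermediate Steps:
$o = 643$
$o + \left(110333 + 183377\right) = 643 + \left(110333 + 183377\right) = 643 + 293710 = 294353$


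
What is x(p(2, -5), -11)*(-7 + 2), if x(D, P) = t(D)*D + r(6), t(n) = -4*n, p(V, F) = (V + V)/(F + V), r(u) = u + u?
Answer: -220/9 ≈ -24.444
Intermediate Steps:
r(u) = 2*u
p(V, F) = 2*V/(F + V) (p(V, F) = (2*V)/(F + V) = 2*V/(F + V))
x(D, P) = 12 - 4*D**2 (x(D, P) = (-4*D)*D + 2*6 = -4*D**2 + 12 = 12 - 4*D**2)
x(p(2, -5), -11)*(-7 + 2) = (12 - 4*16/(-5 + 2)**2)*(-7 + 2) = (12 - 4*(2*2/(-3))**2)*(-5) = (12 - 4*(2*2*(-1/3))**2)*(-5) = (12 - 4*(-4/3)**2)*(-5) = (12 - 4*16/9)*(-5) = (12 - 64/9)*(-5) = (44/9)*(-5) = -220/9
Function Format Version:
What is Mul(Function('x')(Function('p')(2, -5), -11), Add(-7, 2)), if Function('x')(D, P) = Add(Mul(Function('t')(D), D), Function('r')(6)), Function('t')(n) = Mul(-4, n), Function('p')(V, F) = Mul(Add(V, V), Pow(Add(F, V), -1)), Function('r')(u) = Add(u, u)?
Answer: Rational(-220, 9) ≈ -24.444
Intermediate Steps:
Function('r')(u) = Mul(2, u)
Function('p')(V, F) = Mul(2, V, Pow(Add(F, V), -1)) (Function('p')(V, F) = Mul(Mul(2, V), Pow(Add(F, V), -1)) = Mul(2, V, Pow(Add(F, V), -1)))
Function('x')(D, P) = Add(12, Mul(-4, Pow(D, 2))) (Function('x')(D, P) = Add(Mul(Mul(-4, D), D), Mul(2, 6)) = Add(Mul(-4, Pow(D, 2)), 12) = Add(12, Mul(-4, Pow(D, 2))))
Mul(Function('x')(Function('p')(2, -5), -11), Add(-7, 2)) = Mul(Add(12, Mul(-4, Pow(Mul(2, 2, Pow(Add(-5, 2), -1)), 2))), Add(-7, 2)) = Mul(Add(12, Mul(-4, Pow(Mul(2, 2, Pow(-3, -1)), 2))), -5) = Mul(Add(12, Mul(-4, Pow(Mul(2, 2, Rational(-1, 3)), 2))), -5) = Mul(Add(12, Mul(-4, Pow(Rational(-4, 3), 2))), -5) = Mul(Add(12, Mul(-4, Rational(16, 9))), -5) = Mul(Add(12, Rational(-64, 9)), -5) = Mul(Rational(44, 9), -5) = Rational(-220, 9)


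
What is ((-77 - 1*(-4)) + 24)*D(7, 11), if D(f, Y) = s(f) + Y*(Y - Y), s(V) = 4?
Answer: -196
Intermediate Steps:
D(f, Y) = 4 (D(f, Y) = 4 + Y*(Y - Y) = 4 + Y*0 = 4 + 0 = 4)
((-77 - 1*(-4)) + 24)*D(7, 11) = ((-77 - 1*(-4)) + 24)*4 = ((-77 + 4) + 24)*4 = (-73 + 24)*4 = -49*4 = -196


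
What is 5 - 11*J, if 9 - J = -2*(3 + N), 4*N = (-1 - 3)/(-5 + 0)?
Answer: -822/5 ≈ -164.40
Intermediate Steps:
N = 1/5 (N = ((-1 - 3)/(-5 + 0))/4 = (-4/(-5))/4 = (-4*(-1/5))/4 = (1/4)*(4/5) = 1/5 ≈ 0.20000)
J = 77/5 (J = 9 - (-2)*(3 + 1/5) = 9 - (-2)*16/5 = 9 - 1*(-32/5) = 9 + 32/5 = 77/5 ≈ 15.400)
5 - 11*J = 5 - 11*77/5 = 5 - 847/5 = -822/5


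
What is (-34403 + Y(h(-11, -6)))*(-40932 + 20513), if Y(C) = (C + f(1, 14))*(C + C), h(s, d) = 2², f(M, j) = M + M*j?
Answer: 699371169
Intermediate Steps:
h(s, d) = 4
Y(C) = 2*C*(15 + C) (Y(C) = (C + 1*(1 + 14))*(C + C) = (C + 1*15)*(2*C) = (C + 15)*(2*C) = (15 + C)*(2*C) = 2*C*(15 + C))
(-34403 + Y(h(-11, -6)))*(-40932 + 20513) = (-34403 + 2*4*(15 + 4))*(-40932 + 20513) = (-34403 + 2*4*19)*(-20419) = (-34403 + 152)*(-20419) = -34251*(-20419) = 699371169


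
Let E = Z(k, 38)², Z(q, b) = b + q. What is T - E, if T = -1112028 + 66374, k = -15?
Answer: -1046183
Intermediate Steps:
T = -1045654
E = 529 (E = (38 - 15)² = 23² = 529)
T - E = -1045654 - 1*529 = -1045654 - 529 = -1046183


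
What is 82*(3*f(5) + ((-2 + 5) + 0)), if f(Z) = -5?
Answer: -984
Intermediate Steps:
82*(3*f(5) + ((-2 + 5) + 0)) = 82*(3*(-5) + ((-2 + 5) + 0)) = 82*(-15 + (3 + 0)) = 82*(-15 + 3) = 82*(-12) = -984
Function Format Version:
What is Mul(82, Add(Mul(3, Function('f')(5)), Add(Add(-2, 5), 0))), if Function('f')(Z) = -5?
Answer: -984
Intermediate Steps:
Mul(82, Add(Mul(3, Function('f')(5)), Add(Add(-2, 5), 0))) = Mul(82, Add(Mul(3, -5), Add(Add(-2, 5), 0))) = Mul(82, Add(-15, Add(3, 0))) = Mul(82, Add(-15, 3)) = Mul(82, -12) = -984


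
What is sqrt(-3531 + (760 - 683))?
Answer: I*sqrt(3454) ≈ 58.771*I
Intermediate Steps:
sqrt(-3531 + (760 - 683)) = sqrt(-3531 + 77) = sqrt(-3454) = I*sqrt(3454)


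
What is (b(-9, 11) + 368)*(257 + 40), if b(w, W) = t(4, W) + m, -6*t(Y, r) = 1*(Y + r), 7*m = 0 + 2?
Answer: 1520937/14 ≈ 1.0864e+5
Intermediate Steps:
m = 2/7 (m = (0 + 2)/7 = (1/7)*2 = 2/7 ≈ 0.28571)
t(Y, r) = -Y/6 - r/6 (t(Y, r) = -(Y + r)/6 = -Y/6 - r/6)
b(w, W) = -8/21 - W/6 (b(w, W) = (-1/6*4 - W/6) + 2/7 = (-2/3 - W/6) + 2/7 = -8/21 - W/6)
(b(-9, 11) + 368)*(257 + 40) = ((-8/21 - 1/6*11) + 368)*(257 + 40) = ((-8/21 - 11/6) + 368)*297 = (-31/14 + 368)*297 = (5121/14)*297 = 1520937/14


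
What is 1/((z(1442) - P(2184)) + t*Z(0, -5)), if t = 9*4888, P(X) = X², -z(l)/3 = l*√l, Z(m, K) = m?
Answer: -1352/6441196223 + 103*√1442/541060482732 ≈ -2.0267e-7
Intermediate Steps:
z(l) = -3*l^(3/2) (z(l) = -3*l*√l = -3*l^(3/2))
t = 43992
1/((z(1442) - P(2184)) + t*Z(0, -5)) = 1/((-4326*√1442 - 1*2184²) + 43992*0) = 1/((-4326*√1442 - 1*4769856) + 0) = 1/((-4326*√1442 - 4769856) + 0) = 1/((-4769856 - 4326*√1442) + 0) = 1/(-4769856 - 4326*√1442)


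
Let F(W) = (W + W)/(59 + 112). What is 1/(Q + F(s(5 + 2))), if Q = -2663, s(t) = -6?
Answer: -57/151795 ≈ -0.00037551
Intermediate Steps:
F(W) = 2*W/171 (F(W) = (2*W)/171 = (2*W)*(1/171) = 2*W/171)
1/(Q + F(s(5 + 2))) = 1/(-2663 + (2/171)*(-6)) = 1/(-2663 - 4/57) = 1/(-151795/57) = -57/151795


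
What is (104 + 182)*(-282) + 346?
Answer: -80306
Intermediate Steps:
(104 + 182)*(-282) + 346 = 286*(-282) + 346 = -80652 + 346 = -80306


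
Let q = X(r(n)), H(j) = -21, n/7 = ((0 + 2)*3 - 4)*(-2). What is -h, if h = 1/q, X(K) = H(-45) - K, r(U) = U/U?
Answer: 1/22 ≈ 0.045455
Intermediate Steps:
n = -28 (n = 7*(((0 + 2)*3 - 4)*(-2)) = 7*((2*3 - 4)*(-2)) = 7*((6 - 4)*(-2)) = 7*(2*(-2)) = 7*(-4) = -28)
r(U) = 1
X(K) = -21 - K
q = -22 (q = -21 - 1*1 = -21 - 1 = -22)
h = -1/22 (h = 1/(-22) = -1/22 ≈ -0.045455)
-h = -1*(-1/22) = 1/22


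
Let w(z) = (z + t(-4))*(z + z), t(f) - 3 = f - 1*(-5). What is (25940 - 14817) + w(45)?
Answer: 15533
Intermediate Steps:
t(f) = 8 + f (t(f) = 3 + (f - 1*(-5)) = 3 + (f + 5) = 3 + (5 + f) = 8 + f)
w(z) = 2*z*(4 + z) (w(z) = (z + (8 - 4))*(z + z) = (z + 4)*(2*z) = (4 + z)*(2*z) = 2*z*(4 + z))
(25940 - 14817) + w(45) = (25940 - 14817) + 2*45*(4 + 45) = 11123 + 2*45*49 = 11123 + 4410 = 15533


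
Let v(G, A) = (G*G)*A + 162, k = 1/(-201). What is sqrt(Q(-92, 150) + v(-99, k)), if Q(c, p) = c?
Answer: sqrt(95341)/67 ≈ 4.6086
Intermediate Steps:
k = -1/201 ≈ -0.0049751
v(G, A) = 162 + A*G**2 (v(G, A) = G**2*A + 162 = A*G**2 + 162 = 162 + A*G**2)
sqrt(Q(-92, 150) + v(-99, k)) = sqrt(-92 + (162 - 1/201*(-99)**2)) = sqrt(-92 + (162 - 1/201*9801)) = sqrt(-92 + (162 - 3267/67)) = sqrt(-92 + 7587/67) = sqrt(1423/67) = sqrt(95341)/67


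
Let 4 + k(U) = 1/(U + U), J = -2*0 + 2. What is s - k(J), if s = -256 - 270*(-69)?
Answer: 73511/4 ≈ 18378.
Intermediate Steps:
J = 2 (J = 0 + 2 = 2)
s = 18374 (s = -256 + 18630 = 18374)
k(U) = -4 + 1/(2*U) (k(U) = -4 + 1/(U + U) = -4 + 1/(2*U))
s - k(J) = 18374 - (-4 + (1/2)/2) = 18374 - (-4 + (1/2)*(1/2)) = 18374 - (-4 + 1/4) = 18374 - 1*(-15/4) = 18374 + 15/4 = 73511/4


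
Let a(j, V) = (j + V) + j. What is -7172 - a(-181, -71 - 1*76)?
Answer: -6663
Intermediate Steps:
a(j, V) = V + 2*j (a(j, V) = (V + j) + j = V + 2*j)
-7172 - a(-181, -71 - 1*76) = -7172 - ((-71 - 1*76) + 2*(-181)) = -7172 - ((-71 - 76) - 362) = -7172 - (-147 - 362) = -7172 - 1*(-509) = -7172 + 509 = -6663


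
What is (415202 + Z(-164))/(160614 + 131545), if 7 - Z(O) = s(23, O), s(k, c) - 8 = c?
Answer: 415365/292159 ≈ 1.4217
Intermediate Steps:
s(k, c) = 8 + c
Z(O) = -1 - O (Z(O) = 7 - (8 + O) = 7 + (-8 - O) = -1 - O)
(415202 + Z(-164))/(160614 + 131545) = (415202 + (-1 - 1*(-164)))/(160614 + 131545) = (415202 + (-1 + 164))/292159 = (415202 + 163)*(1/292159) = 415365*(1/292159) = 415365/292159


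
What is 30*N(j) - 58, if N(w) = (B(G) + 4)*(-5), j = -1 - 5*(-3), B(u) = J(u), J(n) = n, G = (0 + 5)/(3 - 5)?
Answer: -283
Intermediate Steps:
G = -5/2 (G = 5/(-2) = 5*(-1/2) = -5/2 ≈ -2.5000)
B(u) = u
j = 14 (j = -1 + 15 = 14)
N(w) = -15/2 (N(w) = (-5/2 + 4)*(-5) = (3/2)*(-5) = -15/2)
30*N(j) - 58 = 30*(-15/2) - 58 = -225 - 58 = -283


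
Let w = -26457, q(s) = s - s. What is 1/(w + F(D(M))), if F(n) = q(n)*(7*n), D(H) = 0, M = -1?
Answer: -1/26457 ≈ -3.7797e-5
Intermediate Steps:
q(s) = 0
F(n) = 0 (F(n) = 0*(7*n) = 0)
1/(w + F(D(M))) = 1/(-26457 + 0) = 1/(-26457) = -1/26457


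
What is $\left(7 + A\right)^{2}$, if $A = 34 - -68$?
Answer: $11881$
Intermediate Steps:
$A = 102$ ($A = 34 + 68 = 102$)
$\left(7 + A\right)^{2} = \left(7 + 102\right)^{2} = 109^{2} = 11881$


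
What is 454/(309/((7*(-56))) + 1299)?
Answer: 177968/508899 ≈ 0.34971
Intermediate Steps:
454/(309/((7*(-56))) + 1299) = 454/(309/(-392) + 1299) = 454/(309*(-1/392) + 1299) = 454/(-309/392 + 1299) = 454/(508899/392) = (392/508899)*454 = 177968/508899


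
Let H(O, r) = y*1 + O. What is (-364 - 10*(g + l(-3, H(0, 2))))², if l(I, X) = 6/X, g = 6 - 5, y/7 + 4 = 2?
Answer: 6697744/49 ≈ 1.3669e+5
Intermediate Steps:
y = -14 (y = -28 + 7*2 = -28 + 14 = -14)
H(O, r) = -14 + O (H(O, r) = -14*1 + O = -14 + O)
g = 1
(-364 - 10*(g + l(-3, H(0, 2))))² = (-364 - 10*(1 + 6/(-14 + 0)))² = (-364 - 10*(1 + 6/(-14)))² = (-364 - 10*(1 + 6*(-1/14)))² = (-364 - 10*(1 - 3/7))² = (-364 - 10*4/7)² = (-364 - 40/7)² = (-2588/7)² = 6697744/49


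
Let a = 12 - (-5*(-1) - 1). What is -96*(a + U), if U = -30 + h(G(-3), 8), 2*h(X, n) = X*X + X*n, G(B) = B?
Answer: 2832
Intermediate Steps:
h(X, n) = X²/2 + X*n/2 (h(X, n) = (X*X + X*n)/2 = (X² + X*n)/2 = X²/2 + X*n/2)
U = -75/2 (U = -30 + (½)*(-3)*(-3 + 8) = -30 + (½)*(-3)*5 = -30 - 15/2 = -75/2 ≈ -37.500)
a = 8 (a = 12 - (5 - 1) = 12 - 1*4 = 12 - 4 = 8)
-96*(a + U) = -96*(8 - 75/2) = -96*(-59/2) = 2832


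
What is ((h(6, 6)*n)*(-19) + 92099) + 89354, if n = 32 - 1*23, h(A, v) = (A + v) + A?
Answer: 178375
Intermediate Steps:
h(A, v) = v + 2*A
n = 9 (n = 32 - 23 = 9)
((h(6, 6)*n)*(-19) + 92099) + 89354 = (((6 + 2*6)*9)*(-19) + 92099) + 89354 = (((6 + 12)*9)*(-19) + 92099) + 89354 = ((18*9)*(-19) + 92099) + 89354 = (162*(-19) + 92099) + 89354 = (-3078 + 92099) + 89354 = 89021 + 89354 = 178375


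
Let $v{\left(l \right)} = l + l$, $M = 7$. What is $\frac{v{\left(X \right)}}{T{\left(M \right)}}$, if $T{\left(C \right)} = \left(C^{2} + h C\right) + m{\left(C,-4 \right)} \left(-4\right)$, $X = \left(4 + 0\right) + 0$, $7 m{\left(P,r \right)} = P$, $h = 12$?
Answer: $\frac{8}{129} \approx 0.062016$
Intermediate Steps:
$m{\left(P,r \right)} = \frac{P}{7}$
$X = 4$ ($X = 4 + 0 = 4$)
$T{\left(C \right)} = C^{2} + \frac{80 C}{7}$ ($T{\left(C \right)} = \left(C^{2} + 12 C\right) + \frac{C}{7} \left(-4\right) = \left(C^{2} + 12 C\right) - \frac{4 C}{7} = C^{2} + \frac{80 C}{7}$)
$v{\left(l \right)} = 2 l$
$\frac{v{\left(X \right)}}{T{\left(M \right)}} = \frac{2 \cdot 4}{\frac{1}{7} \cdot 7 \left(80 + 7 \cdot 7\right)} = \frac{8}{\frac{1}{7} \cdot 7 \left(80 + 49\right)} = \frac{8}{\frac{1}{7} \cdot 7 \cdot 129} = \frac{8}{129}$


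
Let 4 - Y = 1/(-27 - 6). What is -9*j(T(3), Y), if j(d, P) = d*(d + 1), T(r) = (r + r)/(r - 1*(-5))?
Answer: -189/16 ≈ -11.813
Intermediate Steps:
T(r) = 2*r/(5 + r) (T(r) = (2*r)/(r + 5) = (2*r)/(5 + r) = 2*r/(5 + r))
Y = 133/33 (Y = 4 - 1/(-27 - 6) = 4 - 1/(-33) = 4 - 1*(-1/33) = 4 + 1/33 = 133/33 ≈ 4.0303)
j(d, P) = d*(1 + d)
-9*j(T(3), Y) = -9*2*3/(5 + 3)*(1 + 2*3/(5 + 3)) = -9*2*3/8*(1 + 2*3/8) = -9*2*3*(⅛)*(1 + 2*3*(⅛)) = -27*(1 + ¾)/4 = -27*7/(4*4) = -9*21/16 = -189/16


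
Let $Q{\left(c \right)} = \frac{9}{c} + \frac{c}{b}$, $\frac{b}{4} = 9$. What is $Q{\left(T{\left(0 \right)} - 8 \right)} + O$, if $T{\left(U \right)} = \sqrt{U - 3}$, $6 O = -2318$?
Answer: $\frac{- 111649 i - 13924 \sqrt{3}}{36 \left(\sqrt{3} + 8 i\right)} \approx -387.63 - 0.18455 i$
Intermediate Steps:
$O = - \frac{1159}{3}$ ($O = \frac{1}{6} \left(-2318\right) = - \frac{1159}{3} \approx -386.33$)
$b = 36$ ($b = 4 \cdot 9 = 36$)
$T{\left(U \right)} = \sqrt{-3 + U}$
$Q{\left(c \right)} = \frac{9}{c} + \frac{c}{36}$
$Q{\left(T{\left(0 \right)} - 8 \right)} + O = \left(\frac{9}{\sqrt{-3 + 0} - 8} + \frac{\sqrt{-3 + 0} - 8}{36}\right) - \frac{1159}{3} = \left(\frac{9}{\sqrt{-3} - 8} + \frac{\sqrt{-3} - 8}{36}\right) - \frac{1159}{3} = \left(\frac{9}{i \sqrt{3} - 8} + \frac{i \sqrt{3} - 8}{36}\right) - \frac{1159}{3} = \left(\frac{9}{-8 + i \sqrt{3}} + \frac{-8 + i \sqrt{3}}{36}\right) - \frac{1159}{3} = \left(\frac{9}{-8 + i \sqrt{3}} - \left(\frac{2}{9} - \frac{i \sqrt{3}}{36}\right)\right) - \frac{1159}{3} = \left(- \frac{2}{9} + \frac{9}{-8 + i \sqrt{3}} + \frac{i \sqrt{3}}{36}\right) - \frac{1159}{3} = - \frac{3479}{9} + \frac{9}{-8 + i \sqrt{3}} + \frac{i \sqrt{3}}{36}$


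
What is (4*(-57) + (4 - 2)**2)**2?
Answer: 50176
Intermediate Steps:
(4*(-57) + (4 - 2)**2)**2 = (-228 + 2**2)**2 = (-228 + 4)**2 = (-224)**2 = 50176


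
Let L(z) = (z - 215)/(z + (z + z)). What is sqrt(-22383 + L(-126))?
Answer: I*sqrt(355338186)/126 ≈ 149.61*I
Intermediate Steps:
L(z) = (-215 + z)/(3*z) (L(z) = (-215 + z)/(z + 2*z) = (-215 + z)/((3*z)) = (-215 + z)*(1/(3*z)) = (-215 + z)/(3*z))
sqrt(-22383 + L(-126)) = sqrt(-22383 + (1/3)*(-215 - 126)/(-126)) = sqrt(-22383 + (1/3)*(-1/126)*(-341)) = sqrt(-22383 + 341/378) = sqrt(-8460433/378) = I*sqrt(355338186)/126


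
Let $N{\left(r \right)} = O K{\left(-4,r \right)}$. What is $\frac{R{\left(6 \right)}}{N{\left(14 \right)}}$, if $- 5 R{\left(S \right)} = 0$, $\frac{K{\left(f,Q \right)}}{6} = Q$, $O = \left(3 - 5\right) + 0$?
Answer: $0$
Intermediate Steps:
$O = -2$ ($O = -2 + 0 = -2$)
$K{\left(f,Q \right)} = 6 Q$
$R{\left(S \right)} = 0$ ($R{\left(S \right)} = \left(- \frac{1}{5}\right) 0 = 0$)
$N{\left(r \right)} = - 12 r$ ($N{\left(r \right)} = - 2 \cdot 6 r = - 12 r$)
$\frac{R{\left(6 \right)}}{N{\left(14 \right)}} = \frac{0}{\left(-12\right) 14} = \frac{0}{-168} = 0 \left(- \frac{1}{168}\right) = 0$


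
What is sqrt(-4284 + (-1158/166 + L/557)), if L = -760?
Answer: I*sqrt(9174042054197)/46231 ≈ 65.516*I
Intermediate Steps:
sqrt(-4284 + (-1158/166 + L/557)) = sqrt(-4284 + (-1158/166 - 760/557)) = sqrt(-4284 + (-1158*1/166 - 760*1/557)) = sqrt(-4284 + (-579/83 - 760/557)) = sqrt(-4284 - 385583/46231) = sqrt(-198439187/46231) = I*sqrt(9174042054197)/46231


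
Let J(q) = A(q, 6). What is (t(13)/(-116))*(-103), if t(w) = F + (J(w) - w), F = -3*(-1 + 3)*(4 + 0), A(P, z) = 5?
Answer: -824/29 ≈ -28.414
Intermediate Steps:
J(q) = 5
F = -24 (F = -6*4 = -3*8 = -24)
t(w) = -19 - w (t(w) = -24 + (5 - w) = -19 - w)
(t(13)/(-116))*(-103) = ((-19 - 1*13)/(-116))*(-103) = ((-19 - 13)*(-1/116))*(-103) = -32*(-1/116)*(-103) = (8/29)*(-103) = -824/29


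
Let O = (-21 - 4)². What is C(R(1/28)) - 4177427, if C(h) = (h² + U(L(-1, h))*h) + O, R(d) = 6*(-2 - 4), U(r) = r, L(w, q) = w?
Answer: -4175470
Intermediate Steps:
R(d) = -36 (R(d) = 6*(-6) = -36)
O = 625 (O = (-25)² = 625)
C(h) = 625 + h² - h (C(h) = (h² - h) + 625 = 625 + h² - h)
C(R(1/28)) - 4177427 = (625 + (-36)² - 1*(-36)) - 4177427 = (625 + 1296 + 36) - 4177427 = 1957 - 4177427 = -4175470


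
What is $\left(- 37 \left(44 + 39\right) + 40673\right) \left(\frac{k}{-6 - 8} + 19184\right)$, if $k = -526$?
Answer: $\frac{5059386702}{7} \approx 7.2277 \cdot 10^{8}$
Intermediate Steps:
$\left(- 37 \left(44 + 39\right) + 40673\right) \left(\frac{k}{-6 - 8} + 19184\right) = \left(- 37 \left(44 + 39\right) + 40673\right) \left(- \frac{526}{-6 - 8} + 19184\right) = \left(\left(-37\right) 83 + 40673\right) \left(- \frac{526}{-14} + 19184\right) = \left(-3071 + 40673\right) \left(\left(-526\right) \left(- \frac{1}{14}\right) + 19184\right) = 37602 \left(\frac{263}{7} + 19184\right) = 37602 \cdot \frac{134551}{7} = \frac{5059386702}{7}$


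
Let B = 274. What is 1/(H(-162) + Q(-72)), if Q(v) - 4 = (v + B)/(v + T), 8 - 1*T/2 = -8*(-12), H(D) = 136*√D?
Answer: 48980/46072064377 - 18820224*I*√2/46072064377 ≈ 1.0631e-6 - 0.0005777*I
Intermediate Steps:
T = -176 (T = 16 - (-16)*(-12) = 16 - 2*96 = 16 - 192 = -176)
Q(v) = 4 + (274 + v)/(-176 + v) (Q(v) = 4 + (v + 274)/(v - 176) = 4 + (274 + v)/(-176 + v))
1/(H(-162) + Q(-72)) = 1/(136*√(-162) + 5*(-86 - 72)/(-176 - 72)) = 1/(136*(9*I*√2) + 5*(-158)/(-248)) = 1/(1224*I*√2 + 5*(-1/248)*(-158)) = 1/(1224*I*√2 + 395/124) = 1/(395/124 + 1224*I*√2)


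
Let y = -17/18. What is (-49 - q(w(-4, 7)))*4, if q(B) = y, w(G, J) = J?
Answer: -1730/9 ≈ -192.22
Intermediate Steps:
y = -17/18 (y = -17*1/18 = -17/18 ≈ -0.94444)
q(B) = -17/18
(-49 - q(w(-4, 7)))*4 = (-49 - 1*(-17/18))*4 = (-49 + 17/18)*4 = -865/18*4 = -1730/9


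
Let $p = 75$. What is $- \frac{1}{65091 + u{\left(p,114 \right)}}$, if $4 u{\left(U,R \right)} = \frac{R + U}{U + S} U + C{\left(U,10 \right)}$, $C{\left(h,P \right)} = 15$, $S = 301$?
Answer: $- \frac{1504}{97916679} \approx -1.536 \cdot 10^{-5}$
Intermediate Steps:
$u{\left(U,R \right)} = \frac{15}{4} + \frac{U \left(R + U\right)}{4 \left(301 + U\right)}$ ($u{\left(U,R \right)} = \frac{\frac{R + U}{U + 301} U + 15}{4} = \frac{\frac{R + U}{301 + U} U + 15}{4} = \frac{\frac{U \left(R + U\right)}{301 + U} + 15}{4} = \frac{15 + \frac{U \left(R + U\right)}{301 + U}}{4} = \frac{15}{4} + \frac{U \left(R + U\right)}{4 \left(301 + U\right)}$)
$- \frac{1}{65091 + u{\left(p,114 \right)}} = - \frac{1}{65091 + \frac{4515 + 75^{2} + 15 \cdot 75 + 114 \cdot 75}{4 \left(301 + 75\right)}} = - \frac{1}{65091 + \frac{4515 + 5625 + 1125 + 8550}{4 \cdot 376}} = - \frac{1}{65091 + \frac{1}{4} \cdot \frac{1}{376} \cdot 19815} = - \frac{1}{65091 + \frac{19815}{1504}} = - \frac{1}{\frac{97916679}{1504}} = \left(-1\right) \frac{1504}{97916679} = - \frac{1504}{97916679}$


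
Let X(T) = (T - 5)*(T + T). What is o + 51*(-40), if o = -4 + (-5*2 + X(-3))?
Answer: -2006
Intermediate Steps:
X(T) = 2*T*(-5 + T) (X(T) = (-5 + T)*(2*T) = 2*T*(-5 + T))
o = 34 (o = -4 + (-5*2 + 2*(-3)*(-5 - 3)) = -4 + (-10 + 2*(-3)*(-8)) = -4 + (-10 + 48) = -4 + 38 = 34)
o + 51*(-40) = 34 + 51*(-40) = 34 - 2040 = -2006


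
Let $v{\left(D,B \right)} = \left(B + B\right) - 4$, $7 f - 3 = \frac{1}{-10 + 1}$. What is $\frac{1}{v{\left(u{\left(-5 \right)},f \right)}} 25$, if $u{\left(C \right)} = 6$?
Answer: $- \frac{63}{8} \approx -7.875$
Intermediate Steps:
$f = \frac{26}{63}$ ($f = \frac{3}{7} + \frac{1}{7 \left(-10 + 1\right)} = \frac{3}{7} + \frac{1}{7 \left(-9\right)} = \frac{3}{7} + \frac{1}{7} \left(- \frac{1}{9}\right) = \frac{3}{7} - \frac{1}{63} = \frac{26}{63} \approx 0.4127$)
$v{\left(D,B \right)} = -4 + 2 B$ ($v{\left(D,B \right)} = 2 B - 4 = -4 + 2 B$)
$\frac{1}{v{\left(u{\left(-5 \right)},f \right)}} 25 = \frac{1}{-4 + 2 \cdot \frac{26}{63}} \cdot 25 = \frac{1}{-4 + \frac{52}{63}} \cdot 25 = \frac{1}{- \frac{200}{63}} \cdot 25 = \left(- \frac{63}{200}\right) 25 = - \frac{63}{8}$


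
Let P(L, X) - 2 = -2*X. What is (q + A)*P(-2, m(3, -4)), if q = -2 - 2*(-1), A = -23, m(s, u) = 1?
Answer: 0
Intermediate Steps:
P(L, X) = 2 - 2*X
q = 0 (q = -2 + 2 = 0)
(q + A)*P(-2, m(3, -4)) = (0 - 23)*(2 - 2*1) = -23*(2 - 2) = -23*0 = 0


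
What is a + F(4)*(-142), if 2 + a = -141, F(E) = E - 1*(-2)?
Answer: -995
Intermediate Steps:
F(E) = 2 + E (F(E) = E + 2 = 2 + E)
a = -143 (a = -2 - 141 = -143)
a + F(4)*(-142) = -143 + (2 + 4)*(-142) = -143 + 6*(-142) = -143 - 852 = -995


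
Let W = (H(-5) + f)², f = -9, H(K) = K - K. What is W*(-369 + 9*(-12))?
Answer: -38637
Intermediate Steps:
H(K) = 0
W = 81 (W = (0 - 9)² = (-9)² = 81)
W*(-369 + 9*(-12)) = 81*(-369 + 9*(-12)) = 81*(-369 - 108) = 81*(-477) = -38637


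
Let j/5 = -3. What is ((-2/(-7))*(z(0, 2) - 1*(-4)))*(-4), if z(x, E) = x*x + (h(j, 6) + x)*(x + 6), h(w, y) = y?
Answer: -320/7 ≈ -45.714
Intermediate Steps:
j = -15 (j = 5*(-3) = -15)
z(x, E) = x**2 + (6 + x)**2 (z(x, E) = x*x + (6 + x)*(x + 6) = x**2 + (6 + x)*(6 + x) = x**2 + (6 + x)**2)
((-2/(-7))*(z(0, 2) - 1*(-4)))*(-4) = ((-2/(-7))*((36 + 2*0**2 + 12*0) - 1*(-4)))*(-4) = ((-2*(-1/7))*((36 + 2*0 + 0) + 4))*(-4) = (2*((36 + 0 + 0) + 4)/7)*(-4) = (2*(36 + 4)/7)*(-4) = ((2/7)*40)*(-4) = (80/7)*(-4) = -320/7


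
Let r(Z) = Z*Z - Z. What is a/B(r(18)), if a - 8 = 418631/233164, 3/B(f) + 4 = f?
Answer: 344875393/349746 ≈ 986.07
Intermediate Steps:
r(Z) = Z**2 - Z
B(f) = 3/(-4 + f)
a = 2283943/233164 (a = 8 + 418631/233164 = 2283943/233164 ≈ 9.7954)
a/B(r(18)) = 2283943/(233164*((3/(-4 + 18*(-1 + 18))))) = 2283943/(233164*((3/(-4 + 18*17)))) = 2283943/(233164*((3/(-4 + 306)))) = 2283943/(233164*((3/302))) = 2283943/(233164*((3*(1/302)))) = 2283943/(233164*(3/302)) = (2283943/233164)*(302/3) = 344875393/349746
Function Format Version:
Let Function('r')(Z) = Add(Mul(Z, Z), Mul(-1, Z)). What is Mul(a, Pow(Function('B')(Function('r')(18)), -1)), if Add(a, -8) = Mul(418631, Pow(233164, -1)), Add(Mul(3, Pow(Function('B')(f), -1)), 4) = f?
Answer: Rational(344875393, 349746) ≈ 986.07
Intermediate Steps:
Function('r')(Z) = Add(Pow(Z, 2), Mul(-1, Z))
Function('B')(f) = Mul(3, Pow(Add(-4, f), -1))
a = Rational(2283943, 233164) (a = Add(8, Mul(418631, Pow(233164, -1))) = Add(8, Mul(418631, Rational(1, 233164))) = Add(8, Rational(418631, 233164)) = Rational(2283943, 233164) ≈ 9.7954)
Mul(a, Pow(Function('B')(Function('r')(18)), -1)) = Mul(Rational(2283943, 233164), Pow(Mul(3, Pow(Add(-4, Mul(18, Add(-1, 18))), -1)), -1)) = Mul(Rational(2283943, 233164), Pow(Mul(3, Pow(Add(-4, Mul(18, 17)), -1)), -1)) = Mul(Rational(2283943, 233164), Pow(Mul(3, Pow(Add(-4, 306), -1)), -1)) = Mul(Rational(2283943, 233164), Pow(Mul(3, Pow(302, -1)), -1)) = Mul(Rational(2283943, 233164), Pow(Mul(3, Rational(1, 302)), -1)) = Mul(Rational(2283943, 233164), Pow(Rational(3, 302), -1)) = Mul(Rational(2283943, 233164), Rational(302, 3)) = Rational(344875393, 349746)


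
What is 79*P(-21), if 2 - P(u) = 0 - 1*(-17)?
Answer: -1185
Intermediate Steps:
P(u) = -15 (P(u) = 2 - (0 - 1*(-17)) = 2 - (0 + 17) = 2 - 1*17 = 2 - 17 = -15)
79*P(-21) = 79*(-15) = -1185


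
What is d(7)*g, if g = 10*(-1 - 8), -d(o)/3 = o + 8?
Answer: 4050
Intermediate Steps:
d(o) = -24 - 3*o (d(o) = -3*(o + 8) = -3*(8 + o) = -24 - 3*o)
g = -90 (g = 10*(-9) = -90)
d(7)*g = (-24 - 3*7)*(-90) = (-24 - 21)*(-90) = -45*(-90) = 4050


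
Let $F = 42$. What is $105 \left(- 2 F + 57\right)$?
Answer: $-2835$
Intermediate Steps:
$105 \left(- 2 F + 57\right) = 105 \left(\left(-2\right) 42 + 57\right) = 105 \left(-84 + 57\right) = 105 \left(-27\right) = -2835$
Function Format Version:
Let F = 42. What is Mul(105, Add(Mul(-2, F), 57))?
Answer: -2835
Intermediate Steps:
Mul(105, Add(Mul(-2, F), 57)) = Mul(105, Add(Mul(-2, 42), 57)) = Mul(105, Add(-84, 57)) = Mul(105, -27) = -2835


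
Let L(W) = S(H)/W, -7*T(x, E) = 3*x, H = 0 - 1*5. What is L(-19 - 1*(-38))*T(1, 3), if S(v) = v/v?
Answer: -3/133 ≈ -0.022556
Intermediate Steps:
H = -5 (H = 0 - 5 = -5)
T(x, E) = -3*x/7
S(v) = 1
L(W) = 1/W
L(-19 - 1*(-38))*T(1, 3) = (-3/7*1)/(-19 - 1*(-38)) = -3/7/(-19 + 38) = -3/7/19 = (1/19)*(-3/7) = -3/133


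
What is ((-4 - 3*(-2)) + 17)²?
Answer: 361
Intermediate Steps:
((-4 - 3*(-2)) + 17)² = ((-4 + 6) + 17)² = (2 + 17)² = 19² = 361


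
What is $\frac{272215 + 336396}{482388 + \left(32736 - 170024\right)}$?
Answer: $\frac{608611}{345100} \approx 1.7636$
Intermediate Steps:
$\frac{272215 + 336396}{482388 + \left(32736 - 170024\right)} = \frac{608611}{482388 - 137288} = \frac{608611}{345100}$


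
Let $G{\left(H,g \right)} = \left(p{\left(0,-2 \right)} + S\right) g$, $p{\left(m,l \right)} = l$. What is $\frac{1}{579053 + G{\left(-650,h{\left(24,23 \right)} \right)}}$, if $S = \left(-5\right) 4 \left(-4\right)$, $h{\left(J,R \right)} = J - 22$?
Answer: $\frac{1}{579209} \approx 1.7265 \cdot 10^{-6}$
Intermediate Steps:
$h{\left(J,R \right)} = -22 + J$
$S = 80$ ($S = \left(-20\right) \left(-4\right) = 80$)
$G{\left(H,g \right)} = 78 g$ ($G{\left(H,g \right)} = \left(-2 + 80\right) g = 78 g$)
$\frac{1}{579053 + G{\left(-650,h{\left(24,23 \right)} \right)}} = \frac{1}{579053 + 78 \left(-22 + 24\right)} = \frac{1}{579053 + 78 \cdot 2} = \frac{1}{579053 + 156} = \frac{1}{579209}$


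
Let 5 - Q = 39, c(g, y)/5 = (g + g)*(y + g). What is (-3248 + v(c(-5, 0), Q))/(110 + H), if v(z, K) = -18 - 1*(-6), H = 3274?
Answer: -815/846 ≈ -0.96336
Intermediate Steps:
c(g, y) = 10*g*(g + y) (c(g, y) = 5*((g + g)*(y + g)) = 5*((2*g)*(g + y)) = 5*(2*g*(g + y)) = 10*g*(g + y))
Q = -34 (Q = 5 - 1*39 = 5 - 39 = -34)
v(z, K) = -12 (v(z, K) = -18 + 6 = -12)
(-3248 + v(c(-5, 0), Q))/(110 + H) = (-3248 - 12)/(110 + 3274) = -3260/3384 = -3260*1/3384 = -815/846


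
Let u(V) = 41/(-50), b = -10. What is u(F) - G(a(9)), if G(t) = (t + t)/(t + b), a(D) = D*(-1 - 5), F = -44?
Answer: -1003/400 ≈ -2.5075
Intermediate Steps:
a(D) = -6*D (a(D) = D*(-6) = -6*D)
G(t) = 2*t/(-10 + t) (G(t) = (t + t)/(t - 10) = (2*t)/(-10 + t) = 2*t/(-10 + t))
u(V) = -41/50 (u(V) = 41*(-1/50) = -41/50)
u(F) - G(a(9)) = -41/50 - 2*(-6*9)/(-10 - 6*9) = -41/50 - 2*(-54)/(-10 - 54) = -41/50 - 2*(-54)/(-64) = -41/50 - 2*(-54)*(-1)/64 = -41/50 - 1*27/16 = -41/50 - 27/16 = -1003/400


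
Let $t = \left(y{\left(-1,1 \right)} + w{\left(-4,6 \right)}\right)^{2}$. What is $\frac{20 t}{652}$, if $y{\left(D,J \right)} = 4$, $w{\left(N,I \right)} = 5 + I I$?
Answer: $\frac{10125}{163} \approx 62.117$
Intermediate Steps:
$w{\left(N,I \right)} = 5 + I^{2}$
$t = 2025$ ($t = \left(4 + \left(5 + 6^{2}\right)\right)^{2} = \left(4 + \left(5 + 36\right)\right)^{2} = \left(4 + 41\right)^{2} = 45^{2} = 2025$)
$\frac{20 t}{652} = \frac{20 \cdot 2025}{652} = 40500 \cdot \frac{1}{652} = \frac{10125}{163}$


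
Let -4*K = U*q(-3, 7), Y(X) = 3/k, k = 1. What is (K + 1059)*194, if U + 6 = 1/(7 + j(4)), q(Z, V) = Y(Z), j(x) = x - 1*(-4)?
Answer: 2063093/10 ≈ 2.0631e+5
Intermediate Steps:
j(x) = 4 + x (j(x) = x + 4 = 4 + x)
Y(X) = 3 (Y(X) = 3/1 = 3*1 = 3)
q(Z, V) = 3
U = -89/15 (U = -6 + 1/(7 + (4 + 4)) = -6 + 1/(7 + 8) = -6 + 1/15 = -89/15 ≈ -5.9333)
K = 89/20 (K = -(-89)*3/60 = -¼*(-89/5) = 89/20 ≈ 4.4500)
(K + 1059)*194 = (89/20 + 1059)*194 = (21269/20)*194 = 2063093/10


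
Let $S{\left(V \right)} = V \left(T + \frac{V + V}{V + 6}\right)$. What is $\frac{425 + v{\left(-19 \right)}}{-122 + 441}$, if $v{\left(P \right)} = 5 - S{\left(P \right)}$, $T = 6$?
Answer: $\frac{7794}{4147} \approx 1.8794$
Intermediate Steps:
$S{\left(V \right)} = V \left(6 + \frac{2 V}{6 + V}\right)$ ($S{\left(V \right)} = V \left(6 + \frac{V + V}{V + 6}\right) = V \left(6 + \frac{2 V}{6 + V}\right)$)
$v{\left(P \right)} = 5 - \frac{4 P \left(9 + 2 P\right)}{6 + P}$
$\frac{425 + v{\left(-19 \right)}}{-122 + 441} = \frac{425 + \frac{30 - -589 - 8 \left(-19\right)^{2}}{6 - 19}}{-122 + 441} = \frac{425 + \frac{30 + 589 - 2888}{-13}}{319} = \left(425 - \frac{30 + 589 - 2888}{13}\right) \frac{1}{319} = \left(425 - - \frac{2269}{13}\right) \frac{1}{319} = \left(425 + \frac{2269}{13}\right) \frac{1}{319} = \frac{7794}{13} \cdot \frac{1}{319} = \frac{7794}{4147}$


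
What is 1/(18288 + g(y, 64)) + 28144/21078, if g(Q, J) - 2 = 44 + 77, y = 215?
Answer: 86363377/64677843 ≈ 1.3353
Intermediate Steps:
g(Q, J) = 123 (g(Q, J) = 2 + (44 + 77) = 2 + 121 = 123)
1/(18288 + g(y, 64)) + 28144/21078 = 1/(18288 + 123) + 28144/21078 = 1/18411 + 28144*(1/21078) = 1/18411 + 14072/10539 = 86363377/64677843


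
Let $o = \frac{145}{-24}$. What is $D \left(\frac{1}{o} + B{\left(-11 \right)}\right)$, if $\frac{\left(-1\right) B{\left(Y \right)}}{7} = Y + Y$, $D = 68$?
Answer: $\frac{1516808}{145} \approx 10461.0$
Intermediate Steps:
$B{\left(Y \right)} = - 14 Y$ ($B{\left(Y \right)} = - 7 \left(Y + Y\right) = - 7 \cdot 2 Y = - 14 Y$)
$o = - \frac{145}{24}$ ($o = 145 \left(- \frac{1}{24}\right) = - \frac{145}{24} \approx -6.0417$)
$D \left(\frac{1}{o} + B{\left(-11 \right)}\right) = 68 \left(\frac{1}{- \frac{145}{24}} - -154\right) = 68 \left(- \frac{24}{145} + 154\right) = 68 \cdot \frac{22306}{145} = \frac{1516808}{145}$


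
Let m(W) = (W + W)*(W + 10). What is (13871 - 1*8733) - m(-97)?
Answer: -11740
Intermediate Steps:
m(W) = 2*W*(10 + W) (m(W) = (2*W)*(10 + W) = 2*W*(10 + W))
(13871 - 1*8733) - m(-97) = (13871 - 1*8733) - 2*(-97)*(10 - 97) = (13871 - 8733) - 2*(-97)*(-87) = 5138 - 1*16878 = 5138 - 16878 = -11740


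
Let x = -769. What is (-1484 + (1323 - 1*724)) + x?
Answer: -1654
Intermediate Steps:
(-1484 + (1323 - 1*724)) + x = (-1484 + (1323 - 1*724)) - 769 = (-1484 + (1323 - 724)) - 769 = (-1484 + 599) - 769 = -885 - 769 = -1654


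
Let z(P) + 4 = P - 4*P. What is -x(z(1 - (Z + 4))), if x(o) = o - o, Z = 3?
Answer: 0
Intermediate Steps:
z(P) = -4 - 3*P (z(P) = -4 + (P - 4*P) = -4 - 3*P)
x(o) = 0
-x(z(1 - (Z + 4))) = -1*0 = 0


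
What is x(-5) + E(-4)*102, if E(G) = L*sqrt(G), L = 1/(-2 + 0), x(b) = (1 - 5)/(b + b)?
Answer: 2/5 - 102*I ≈ 0.4 - 102.0*I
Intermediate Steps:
x(b) = -2/b (x(b) = -4*1/(2*b) = -2/b)
L = -1/2 (L = 1/(-2) = -1/2 ≈ -0.50000)
E(G) = -sqrt(G)/2
x(-5) + E(-4)*102 = -2/(-5) - I*102 = -2*(-1/5) - I*102 = 2/5 - I*102 = 2/5 - 102*I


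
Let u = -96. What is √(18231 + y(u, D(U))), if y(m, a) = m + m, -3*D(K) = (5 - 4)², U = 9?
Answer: √18039 ≈ 134.31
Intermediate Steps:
D(K) = -⅓ (D(K) = -(5 - 4)²/3 = -⅓*1² = -⅓*1 = -⅓)
y(m, a) = 2*m
√(18231 + y(u, D(U))) = √(18231 + 2*(-96)) = √(18231 - 192) = √18039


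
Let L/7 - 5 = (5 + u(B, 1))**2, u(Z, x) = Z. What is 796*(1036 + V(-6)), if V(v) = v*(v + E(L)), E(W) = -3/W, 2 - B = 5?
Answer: 5974776/7 ≈ 8.5354e+5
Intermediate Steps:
B = -3 (B = 2 - 1*5 = 2 - 5 = -3)
L = 63 (L = 35 + 7*(5 - 3)**2 = 35 + 7*2**2 = 35 + 7*4 = 35 + 28 = 63)
V(v) = v*(-1/21 + v) (V(v) = v*(v - 3/63) = v*(v - 3*1/63) = v*(v - 1/21) = v*(-1/21 + v))
796*(1036 + V(-6)) = 796*(1036 - 6*(-1/21 - 6)) = 796*(1036 - 6*(-127/21)) = 796*(1036 + 254/7) = 796*(7506/7) = 5974776/7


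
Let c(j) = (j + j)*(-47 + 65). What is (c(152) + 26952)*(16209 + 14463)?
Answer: 994508928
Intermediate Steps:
c(j) = 36*j (c(j) = (2*j)*18 = 36*j)
(c(152) + 26952)*(16209 + 14463) = (36*152 + 26952)*(16209 + 14463) = (5472 + 26952)*30672 = 32424*30672 = 994508928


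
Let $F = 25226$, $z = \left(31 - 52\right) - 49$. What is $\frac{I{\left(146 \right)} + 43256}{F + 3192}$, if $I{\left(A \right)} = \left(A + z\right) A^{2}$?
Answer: $\frac{63972}{1093} \approx 58.529$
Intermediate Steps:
$z = -70$ ($z = -21 - 49 = -70$)
$I{\left(A \right)} = A^{2} \left(-70 + A\right)$ ($I{\left(A \right)} = \left(A - 70\right) A^{2} = \left(-70 + A\right) A^{2} = A^{2} \left(-70 + A\right)$)
$\frac{I{\left(146 \right)} + 43256}{F + 3192} = \frac{146^{2} \left(-70 + 146\right) + 43256}{25226 + 3192} = \frac{21316 \cdot 76 + 43256}{28418} = \left(1620016 + 43256\right) \frac{1}{28418} = 1663272 \cdot \frac{1}{28418} = \frac{63972}{1093}$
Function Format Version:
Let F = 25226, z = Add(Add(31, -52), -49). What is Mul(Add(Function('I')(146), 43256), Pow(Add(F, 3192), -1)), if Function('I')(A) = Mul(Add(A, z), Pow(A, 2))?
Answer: Rational(63972, 1093) ≈ 58.529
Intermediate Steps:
z = -70 (z = Add(-21, -49) = -70)
Function('I')(A) = Mul(Pow(A, 2), Add(-70, A)) (Function('I')(A) = Mul(Add(A, -70), Pow(A, 2)) = Mul(Add(-70, A), Pow(A, 2)) = Mul(Pow(A, 2), Add(-70, A)))
Mul(Add(Function('I')(146), 43256), Pow(Add(F, 3192), -1)) = Mul(Add(Mul(Pow(146, 2), Add(-70, 146)), 43256), Pow(Add(25226, 3192), -1)) = Mul(Add(Mul(21316, 76), 43256), Pow(28418, -1)) = Mul(Add(1620016, 43256), Rational(1, 28418)) = Mul(1663272, Rational(1, 28418)) = Rational(63972, 1093)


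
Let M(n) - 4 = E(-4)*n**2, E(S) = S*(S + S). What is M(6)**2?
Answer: 1336336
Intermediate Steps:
E(S) = 2*S**2 (E(S) = S*(2*S) = 2*S**2)
M(n) = 4 + 32*n**2 (M(n) = 4 + (2*(-4)**2)*n**2 = 4 + (2*16)*n**2 = 4 + 32*n**2)
M(6)**2 = (4 + 32*6**2)**2 = (4 + 32*36)**2 = (4 + 1152)**2 = 1156**2 = 1336336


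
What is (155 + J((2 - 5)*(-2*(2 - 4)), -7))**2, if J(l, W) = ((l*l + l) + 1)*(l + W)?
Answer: 5626384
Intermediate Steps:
J(l, W) = (W + l)*(1 + l + l**2) (J(l, W) = ((l**2 + l) + 1)*(W + l) = ((l + l**2) + 1)*(W + l) = (1 + l + l**2)*(W + l) = (W + l)*(1 + l + l**2))
(155 + J((2 - 5)*(-2*(2 - 4)), -7))**2 = (155 + (-7 + (2 - 5)*(-2*(2 - 4)) + ((2 - 5)*(-2*(2 - 4)))**2 + ((2 - 5)*(-2*(2 - 4)))**3 - 7*(2 - 5)*(-2*(2 - 4)) - 7*4*(2 - 5)**2*(2 - 4)**2))**2 = (155 + (-7 - (-6)*(-2) + (-(-6)*(-2))**2 + (-(-6)*(-2))**3 - (-21)*(-2*(-2)) - 7*(-(-6)*(-2))**2))**2 = (155 + (-7 - 3*4 + (-3*4)**2 + (-3*4)**3 - (-21)*4 - 7*(-3*4)**2))**2 = (155 + (-7 - 12 + (-12)**2 + (-12)**3 - 7*(-12) - 7*(-12)**2))**2 = (155 + (-7 - 12 + 144 - 1728 + 84 - 7*144))**2 = (155 + (-7 - 12 + 144 - 1728 + 84 - 1008))**2 = (155 - 2527)**2 = (-2372)**2 = 5626384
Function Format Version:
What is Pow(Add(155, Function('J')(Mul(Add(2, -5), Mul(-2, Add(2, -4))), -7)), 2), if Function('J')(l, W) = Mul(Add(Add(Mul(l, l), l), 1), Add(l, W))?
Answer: 5626384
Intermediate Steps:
Function('J')(l, W) = Mul(Add(W, l), Add(1, l, Pow(l, 2))) (Function('J')(l, W) = Mul(Add(Add(Pow(l, 2), l), 1), Add(W, l)) = Mul(Add(Add(l, Pow(l, 2)), 1), Add(W, l)) = Mul(Add(1, l, Pow(l, 2)), Add(W, l)) = Mul(Add(W, l), Add(1, l, Pow(l, 2))))
Pow(Add(155, Function('J')(Mul(Add(2, -5), Mul(-2, Add(2, -4))), -7)), 2) = Pow(Add(155, Add(-7, Mul(Add(2, -5), Mul(-2, Add(2, -4))), Pow(Mul(Add(2, -5), Mul(-2, Add(2, -4))), 2), Pow(Mul(Add(2, -5), Mul(-2, Add(2, -4))), 3), Mul(-7, Mul(Add(2, -5), Mul(-2, Add(2, -4)))), Mul(-7, Pow(Mul(Add(2, -5), Mul(-2, Add(2, -4))), 2)))), 2) = Pow(Add(155, Add(-7, Mul(-3, Mul(-2, -2)), Pow(Mul(-3, Mul(-2, -2)), 2), Pow(Mul(-3, Mul(-2, -2)), 3), Mul(-7, Mul(-3, Mul(-2, -2))), Mul(-7, Pow(Mul(-3, Mul(-2, -2)), 2)))), 2) = Pow(Add(155, Add(-7, Mul(-3, 4), Pow(Mul(-3, 4), 2), Pow(Mul(-3, 4), 3), Mul(-7, Mul(-3, 4)), Mul(-7, Pow(Mul(-3, 4), 2)))), 2) = Pow(Add(155, Add(-7, -12, Pow(-12, 2), Pow(-12, 3), Mul(-7, -12), Mul(-7, Pow(-12, 2)))), 2) = Pow(Add(155, Add(-7, -12, 144, -1728, 84, Mul(-7, 144))), 2) = Pow(Add(155, Add(-7, -12, 144, -1728, 84, -1008)), 2) = Pow(Add(155, -2527), 2) = Pow(-2372, 2) = 5626384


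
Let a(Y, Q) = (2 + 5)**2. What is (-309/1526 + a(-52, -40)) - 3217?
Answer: -4834677/1526 ≈ -3168.2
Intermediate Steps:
a(Y, Q) = 49 (a(Y, Q) = 7**2 = 49)
(-309/1526 + a(-52, -40)) - 3217 = (-309/1526 + 49) - 3217 = 74465/1526 - 3217 = -4834677/1526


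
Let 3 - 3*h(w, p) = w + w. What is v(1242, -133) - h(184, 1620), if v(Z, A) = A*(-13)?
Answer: 5552/3 ≈ 1850.7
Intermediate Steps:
h(w, p) = 1 - 2*w/3 (h(w, p) = 1 - (w + w)/3 = 1 - 2*w/3)
v(Z, A) = -13*A
v(1242, -133) - h(184, 1620) = -13*(-133) - (1 - 2/3*184) = 1729 - (1 - 368/3) = 1729 - 1*(-365/3) = 1729 + 365/3 = 5552/3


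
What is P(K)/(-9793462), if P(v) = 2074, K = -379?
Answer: -61/288043 ≈ -0.00021177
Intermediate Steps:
P(K)/(-9793462) = 2074/(-9793462) = 2074*(-1/9793462) = -61/288043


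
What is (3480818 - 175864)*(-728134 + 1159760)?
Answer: 1426504075204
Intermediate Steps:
(3480818 - 175864)*(-728134 + 1159760) = 3304954*431626 = 1426504075204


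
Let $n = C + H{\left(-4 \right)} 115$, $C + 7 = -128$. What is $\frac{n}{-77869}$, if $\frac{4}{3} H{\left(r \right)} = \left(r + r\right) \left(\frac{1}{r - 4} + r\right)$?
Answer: $- \frac{10845}{311476} \approx -0.034818$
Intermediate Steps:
$C = -135$ ($C = -7 - 128 = -135$)
$H{\left(r \right)} = \frac{3 r \left(r + \frac{1}{-4 + r}\right)}{2}$ ($H{\left(r \right)} = \frac{3 \left(r + r\right) \left(\frac{1}{r - 4} + r\right)}{4} = \frac{3 \cdot 2 r \left(\frac{1}{-4 + r} + r\right)}{4} = \frac{3 \cdot 2 r \left(r + \frac{1}{-4 + r}\right)}{4} = \frac{3 r \left(r + \frac{1}{-4 + r}\right)}{2}$)
$n = \frac{10845}{4}$ ($n = -135 + \frac{3}{2} \left(-4\right) \frac{1}{-4 - 4} \left(1 + \left(-4\right)^{2} - -16\right) 115 = -135 + \frac{3}{2} \left(-4\right) \frac{1}{-8} \left(1 + 16 + 16\right) 115 = -135 + \frac{3}{2} \left(-4\right) \left(- \frac{1}{8}\right) 33 \cdot 115 = -135 + \frac{99}{4} \cdot 115 = -135 + \frac{11385}{4} = \frac{10845}{4} \approx 2711.3$)
$\frac{n}{-77869} = \frac{10845}{4 \left(-77869\right)} = \frac{10845}{4} \left(- \frac{1}{77869}\right) = - \frac{10845}{311476}$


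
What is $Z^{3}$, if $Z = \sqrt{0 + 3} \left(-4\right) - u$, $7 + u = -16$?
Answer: $15479 - 6540 \sqrt{3} \approx 4151.4$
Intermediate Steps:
$u = -23$ ($u = -7 - 16 = -23$)
$Z = 23 - 4 \sqrt{3}$ ($Z = \sqrt{0 + 3} \left(-4\right) - -23 = \sqrt{3} \left(-4\right) + 23 = - 4 \sqrt{3} + 23 = 23 - 4 \sqrt{3} \approx 16.072$)
$Z^{3} = \left(23 - 4 \sqrt{3}\right)^{3}$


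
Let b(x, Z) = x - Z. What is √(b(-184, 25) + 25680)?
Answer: √25471 ≈ 159.60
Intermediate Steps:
√(b(-184, 25) + 25680) = √((-184 - 1*25) + 25680) = √((-184 - 25) + 25680) = √(-209 + 25680) = √25471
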